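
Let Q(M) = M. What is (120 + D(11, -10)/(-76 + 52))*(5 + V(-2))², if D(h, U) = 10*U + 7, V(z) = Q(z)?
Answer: 8919/8 ≈ 1114.9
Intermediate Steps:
V(z) = z
D(h, U) = 7 + 10*U
(120 + D(11, -10)/(-76 + 52))*(5 + V(-2))² = (120 + (7 + 10*(-10))/(-76 + 52))*(5 - 2)² = (120 + (7 - 100)/(-24))*3² = (120 - 93*(-1/24))*9 = (120 + 31/8)*9 = (991/8)*9 = 8919/8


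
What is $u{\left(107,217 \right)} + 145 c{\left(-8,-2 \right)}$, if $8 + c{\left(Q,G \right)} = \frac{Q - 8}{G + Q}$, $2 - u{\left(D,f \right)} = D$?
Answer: $-1033$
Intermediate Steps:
$u{\left(D,f \right)} = 2 - D$
$c{\left(Q,G \right)} = -8 + \frac{-8 + Q}{G + Q}$ ($c{\left(Q,G \right)} = -8 + \frac{Q - 8}{G + Q} = -8 + \frac{-8 + Q}{G + Q}$)
$u{\left(107,217 \right)} + 145 c{\left(-8,-2 \right)} = \left(2 - 107\right) + 145 \frac{-8 - -16 - -56}{-2 - 8} = \left(2 - 107\right) + 145 \frac{-8 + 16 + 56}{-10} = -105 + 145 \left(\left(- \frac{1}{10}\right) 64\right) = -105 + 145 \left(- \frac{32}{5}\right) = -105 - 928 = -1033$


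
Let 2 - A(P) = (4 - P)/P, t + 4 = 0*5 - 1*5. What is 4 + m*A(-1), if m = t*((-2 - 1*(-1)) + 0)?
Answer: 67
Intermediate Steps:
t = -9 (t = -4 + (0*5 - 1*5) = -4 + (0 - 5) = -4 - 5 = -9)
A(P) = 2 - (4 - P)/P
m = 9 (m = -9*((-2 - 1*(-1)) + 0) = -9*((-2 + 1) + 0) = -9*(-1 + 0) = -9*(-1) = 9)
4 + m*A(-1) = 4 + 9*(3 - 4/(-1)) = 4 + 9*(3 - 4*(-1)) = 4 + 9*(3 + 4) = 4 + 9*7 = 4 + 63 = 67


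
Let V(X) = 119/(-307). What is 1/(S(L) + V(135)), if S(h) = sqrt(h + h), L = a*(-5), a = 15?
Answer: -36533/14151511 - 471245*I*sqrt(6)/14151511 ≈ -0.0025816 - 0.081568*I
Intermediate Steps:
V(X) = -119/307 (V(X) = 119*(-1/307) = -119/307)
L = -75 (L = 15*(-5) = -75)
S(h) = sqrt(2)*sqrt(h) (S(h) = sqrt(2*h) = sqrt(2)*sqrt(h))
1/(S(L) + V(135)) = 1/(sqrt(2)*sqrt(-75) - 119/307) = 1/(sqrt(2)*(5*I*sqrt(3)) - 119/307) = 1/(5*I*sqrt(6) - 119/307) = 1/(-119/307 + 5*I*sqrt(6))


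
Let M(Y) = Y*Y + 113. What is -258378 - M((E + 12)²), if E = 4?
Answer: -324027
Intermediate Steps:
M(Y) = 113 + Y² (M(Y) = Y² + 113 = 113 + Y²)
-258378 - M((E + 12)²) = -258378 - (113 + ((4 + 12)²)²) = -258378 - (113 + (16²)²) = -258378 - (113 + 256²) = -258378 - (113 + 65536) = -258378 - 1*65649 = -258378 - 65649 = -324027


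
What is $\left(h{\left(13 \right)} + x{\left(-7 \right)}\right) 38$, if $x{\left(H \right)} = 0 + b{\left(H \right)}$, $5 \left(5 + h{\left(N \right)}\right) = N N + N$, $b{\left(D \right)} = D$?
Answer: $\frac{4636}{5} \approx 927.2$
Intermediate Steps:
$h{\left(N \right)} = -5 + \frac{N}{5} + \frac{N^{2}}{5}$ ($h{\left(N \right)} = -5 + \frac{N N + N}{5} = -5 + \frac{N^{2} + N}{5} = -5 + \frac{N + N^{2}}{5} = -5 + \left(\frac{N}{5} + \frac{N^{2}}{5}\right) = -5 + \frac{N}{5} + \frac{N^{2}}{5}$)
$x{\left(H \right)} = H$ ($x{\left(H \right)} = 0 + H = H$)
$\left(h{\left(13 \right)} + x{\left(-7 \right)}\right) 38 = \left(\left(-5 + \frac{1}{5} \cdot 13 + \frac{13^{2}}{5}\right) - 7\right) 38 = \left(\left(-5 + \frac{13}{5} + \frac{1}{5} \cdot 169\right) - 7\right) 38 = \left(\left(-5 + \frac{13}{5} + \frac{169}{5}\right) - 7\right) 38 = \left(\frac{157}{5} - 7\right) 38 = \frac{122}{5} \cdot 38 = \frac{4636}{5}$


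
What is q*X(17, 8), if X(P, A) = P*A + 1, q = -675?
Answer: -92475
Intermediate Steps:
X(P, A) = 1 + A*P (X(P, A) = A*P + 1 = 1 + A*P)
q*X(17, 8) = -675*(1 + 8*17) = -675*(1 + 136) = -675*137 = -92475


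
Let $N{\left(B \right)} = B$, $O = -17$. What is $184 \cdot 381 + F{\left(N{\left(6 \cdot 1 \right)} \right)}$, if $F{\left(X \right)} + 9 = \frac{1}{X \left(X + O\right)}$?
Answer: $\frac{4626269}{66} \approx 70095.0$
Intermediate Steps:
$F{\left(X \right)} = -9 + \frac{1}{X \left(-17 + X\right)}$ ($F{\left(X \right)} = -9 + \frac{1}{X \left(X - 17\right)} = -9 + \frac{1}{X \left(-17 + X\right)}$)
$184 \cdot 381 + F{\left(N{\left(6 \cdot 1 \right)} \right)} = 184 \cdot 381 + \frac{1 - 9 \left(6 \cdot 1\right)^{2} + 153 \cdot 6 \cdot 1}{6 \cdot 1 \left(-17 + 6 \cdot 1\right)} = 70104 + \frac{1 - 9 \cdot 6^{2} + 153 \cdot 6}{6 \left(-17 + 6\right)} = 70104 + \frac{1 - 324 + 918}{6 \left(-11\right)} = 70104 + \frac{1}{6} \left(- \frac{1}{11}\right) \left(1 - 324 + 918\right) = 70104 + \frac{1}{6} \left(- \frac{1}{11}\right) 595 = 70104 - \frac{595}{66} = \frac{4626269}{66}$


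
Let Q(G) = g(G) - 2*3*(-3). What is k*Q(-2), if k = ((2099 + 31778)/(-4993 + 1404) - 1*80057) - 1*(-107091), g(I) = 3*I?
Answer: 1163893788/3589 ≈ 3.2429e+5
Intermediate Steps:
k = 96991149/3589 (k = (33877/(-3589) - 80057) + 107091 = (33877*(-1/3589) - 80057) + 107091 = (-33877/3589 - 80057) + 107091 = -287358450/3589 + 107091 = 96991149/3589 ≈ 27025.)
Q(G) = 18 + 3*G (Q(G) = 3*G - 2*3*(-3) = 3*G - 6*(-3) = 3*G + 18 = 18 + 3*G)
k*Q(-2) = 96991149*(18 + 3*(-2))/3589 = 96991149*(18 - 6)/3589 = (96991149/3589)*12 = 1163893788/3589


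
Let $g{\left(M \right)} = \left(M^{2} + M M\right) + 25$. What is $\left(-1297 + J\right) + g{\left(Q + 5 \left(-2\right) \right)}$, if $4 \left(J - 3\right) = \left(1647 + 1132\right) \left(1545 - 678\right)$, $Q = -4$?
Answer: $\frac{2405885}{4} \approx 6.0147 \cdot 10^{5}$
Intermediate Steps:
$J = \frac{2409405}{4}$ ($J = 3 + \frac{\left(1647 + 1132\right) \left(1545 - 678\right)}{4} = 3 + \frac{2779 \cdot 867}{4} = 3 + \frac{1}{4} \cdot 2409393 = 3 + \frac{2409393}{4} = \frac{2409405}{4} \approx 6.0235 \cdot 10^{5}$)
$g{\left(M \right)} = 25 + 2 M^{2}$ ($g{\left(M \right)} = \left(M^{2} + M^{2}\right) + 25 = 2 M^{2} + 25 = 25 + 2 M^{2}$)
$\left(-1297 + J\right) + g{\left(Q + 5 \left(-2\right) \right)} = \left(-1297 + \frac{2409405}{4}\right) + \left(25 + 2 \left(-4 + 5 \left(-2\right)\right)^{2}\right) = \frac{2404217}{4} + \left(25 + 2 \left(-4 - 10\right)^{2}\right) = \frac{2404217}{4} + \left(25 + 2 \left(-14\right)^{2}\right) = \frac{2404217}{4} + \left(25 + 2 \cdot 196\right) = \frac{2404217}{4} + \left(25 + 392\right) = \frac{2404217}{4} + 417 = \frac{2405885}{4}$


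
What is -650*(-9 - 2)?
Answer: 7150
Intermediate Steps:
-650*(-9 - 2) = -650*(-11) = -130*(-55) = 7150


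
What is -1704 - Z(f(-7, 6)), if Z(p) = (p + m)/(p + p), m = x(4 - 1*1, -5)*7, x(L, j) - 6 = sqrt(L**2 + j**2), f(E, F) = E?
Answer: -3403/2 + sqrt(34)/2 ≈ -1698.6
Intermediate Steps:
x(L, j) = 6 + sqrt(L**2 + j**2)
m = 42 + 7*sqrt(34) (m = (6 + sqrt((4 - 1*1)**2 + (-5)**2))*7 = (6 + sqrt((4 - 1)**2 + 25))*7 = (6 + sqrt(3**2 + 25))*7 = (6 + sqrt(9 + 25))*7 = (6 + sqrt(34))*7 = 42 + 7*sqrt(34) ≈ 82.817)
Z(p) = (42 + p + 7*sqrt(34))/(2*p) (Z(p) = (p + (42 + 7*sqrt(34)))/(p + p) = (42 + p + 7*sqrt(34))/((2*p)) = (42 + p + 7*sqrt(34))*(1/(2*p)) = (42 + p + 7*sqrt(34))/(2*p))
-1704 - Z(f(-7, 6)) = -1704 - (42 - 7 + 7*sqrt(34))/(2*(-7)) = -1704 - (-1)*(35 + 7*sqrt(34))/(2*7) = -1704 - (-5/2 - sqrt(34)/2) = -1704 + (5/2 + sqrt(34)/2) = -3403/2 + sqrt(34)/2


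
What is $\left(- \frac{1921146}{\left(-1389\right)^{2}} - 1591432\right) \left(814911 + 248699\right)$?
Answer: $- \frac{1088564098317937660}{643107} \approx -1.6927 \cdot 10^{12}$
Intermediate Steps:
$\left(- \frac{1921146}{\left(-1389\right)^{2}} - 1591432\right) \left(814911 + 248699\right) = \left(- \frac{1921146}{1929321} - 1591432\right) 1063610 = \left(\left(-1921146\right) \frac{1}{1929321} - 1591432\right) 1063610 = \left(- \frac{640382}{643107} - 1591432\right) 1063610 = \left(- \frac{1023461699606}{643107}\right) 1063610 = - \frac{1088564098317937660}{643107}$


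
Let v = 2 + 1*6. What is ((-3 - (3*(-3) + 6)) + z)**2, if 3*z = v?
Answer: 64/9 ≈ 7.1111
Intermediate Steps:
v = 8 (v = 2 + 6 = 8)
z = 8/3 (z = (1/3)*8 = 8/3 ≈ 2.6667)
((-3 - (3*(-3) + 6)) + z)**2 = ((-3 - (3*(-3) + 6)) + 8/3)**2 = ((-3 - (-9 + 6)) + 8/3)**2 = ((-3 - 1*(-3)) + 8/3)**2 = ((-3 + 3) + 8/3)**2 = (0 + 8/3)**2 = (8/3)**2 = 64/9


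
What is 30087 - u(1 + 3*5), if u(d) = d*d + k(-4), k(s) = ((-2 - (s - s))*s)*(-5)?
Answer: 29871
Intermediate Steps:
k(s) = 10*s (k(s) = ((-2 - 1*0)*s)*(-5) = ((-2 + 0)*s)*(-5) = -2*s*(-5) = 10*s)
u(d) = -40 + d**2 (u(d) = d*d + 10*(-4) = d**2 - 40 = -40 + d**2)
30087 - u(1 + 3*5) = 30087 - (-40 + (1 + 3*5)**2) = 30087 - (-40 + (1 + 15)**2) = 30087 - (-40 + 16**2) = 30087 - (-40 + 256) = 30087 - 1*216 = 30087 - 216 = 29871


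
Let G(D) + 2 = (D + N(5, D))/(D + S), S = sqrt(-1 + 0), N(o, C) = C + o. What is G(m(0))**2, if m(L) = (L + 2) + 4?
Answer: 495/1369 - 952*I/1369 ≈ 0.36158 - 0.6954*I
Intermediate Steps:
S = I (S = sqrt(-1) = I ≈ 1.0*I)
m(L) = 6 + L (m(L) = (2 + L) + 4 = 6 + L)
G(D) = -2 + (5 + 2*D)/(I + D) (G(D) = -2 + (D + (D + 5))/(D + I) = -2 + (D + (5 + D))/(I + D) = -2 + (5 + 2*D)/(I + D))
G(m(0))**2 = ((5 - 2*I)/(I + (6 + 0)))**2 = ((5 - 2*I)/(I + 6))**2 = ((5 - 2*I)/(6 + I))**2 = (((6 - I)/37)*(5 - 2*I))**2 = ((5 - 2*I)*(6 - I)/37)**2 = (5 - 2*I)**2*(6 - I)**2/1369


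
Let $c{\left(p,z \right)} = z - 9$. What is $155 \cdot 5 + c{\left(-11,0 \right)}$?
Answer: $766$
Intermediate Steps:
$c{\left(p,z \right)} = -9 + z$
$155 \cdot 5 + c{\left(-11,0 \right)} = 155 \cdot 5 + \left(-9 + 0\right) = 775 - 9 = 766$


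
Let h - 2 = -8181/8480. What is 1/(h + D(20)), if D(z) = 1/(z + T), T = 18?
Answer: 161120/171041 ≈ 0.94200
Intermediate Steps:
D(z) = 1/(18 + z) (D(z) = 1/(z + 18) = 1/(18 + z))
h = 8779/8480 (h = 2 - 8181/8480 = 8779/8480 ≈ 1.0353)
1/(h + D(20)) = 1/(8779/8480 + 1/(18 + 20)) = 1/(8779/8480 + 1/38) = 1/(171041/161120) = 161120/171041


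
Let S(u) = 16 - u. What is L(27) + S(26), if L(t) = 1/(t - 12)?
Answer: -149/15 ≈ -9.9333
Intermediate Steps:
L(t) = 1/(-12 + t)
L(27) + S(26) = 1/(-12 + 27) + (16 - 1*26) = 1/15 + (16 - 26) = 1/15 - 10 = -149/15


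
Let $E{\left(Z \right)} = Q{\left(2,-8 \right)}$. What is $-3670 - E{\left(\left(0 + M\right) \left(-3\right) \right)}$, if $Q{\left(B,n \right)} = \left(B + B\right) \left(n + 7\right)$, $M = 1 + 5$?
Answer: $-3666$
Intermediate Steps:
$M = 6$
$Q{\left(B,n \right)} = 2 B \left(7 + n\right)$
$E{\left(Z \right)} = -4$ ($E{\left(Z \right)} = 2 \cdot 2 \left(7 - 8\right) = 2 \cdot 2 \left(-1\right) = -4$)
$-3670 - E{\left(\left(0 + M\right) \left(-3\right) \right)} = -3670 - -4 = -3670 + 4 = -3666$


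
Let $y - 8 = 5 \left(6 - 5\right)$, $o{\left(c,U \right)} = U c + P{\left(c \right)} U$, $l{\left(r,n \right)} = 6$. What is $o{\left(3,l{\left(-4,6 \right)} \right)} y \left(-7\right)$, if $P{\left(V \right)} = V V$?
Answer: $-6552$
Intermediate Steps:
$P{\left(V \right)} = V^{2}$
$o{\left(c,U \right)} = U c + U c^{2}$ ($o{\left(c,U \right)} = U c + c^{2} U = U c + U c^{2}$)
$y = 13$ ($y = 8 + 5 \left(6 - 5\right) = 8 + 5 \cdot 1 = 8 + 5 = 13$)
$o{\left(3,l{\left(-4,6 \right)} \right)} y \left(-7\right) = 6 \cdot 3 \left(1 + 3\right) 13 \left(-7\right) = 6 \cdot 3 \cdot 4 \cdot 13 \left(-7\right) = 72 \cdot 13 \left(-7\right) = 936 \left(-7\right) = -6552$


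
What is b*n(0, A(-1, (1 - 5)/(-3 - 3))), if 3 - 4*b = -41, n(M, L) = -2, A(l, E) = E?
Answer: -22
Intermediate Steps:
b = 11 (b = ¾ - ¼*(-41) = ¾ + 41/4 = 11)
b*n(0, A(-1, (1 - 5)/(-3 - 3))) = 11*(-2) = -22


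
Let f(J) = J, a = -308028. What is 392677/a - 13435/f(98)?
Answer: -298345609/2156196 ≈ -138.37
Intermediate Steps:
392677/a - 13435/f(98) = 392677/(-308028) - 13435/98 = 392677*(-1/308028) - 13435*1/98 = -392677/308028 - 13435/98 = -298345609/2156196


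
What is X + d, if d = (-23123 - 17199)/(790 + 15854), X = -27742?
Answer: -230889085/8322 ≈ -27744.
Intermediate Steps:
d = -20161/8322 (d = -40322/16644 = -40322*1/16644 = -20161/8322 ≈ -2.4226)
X + d = -27742 - 20161/8322 = -230889085/8322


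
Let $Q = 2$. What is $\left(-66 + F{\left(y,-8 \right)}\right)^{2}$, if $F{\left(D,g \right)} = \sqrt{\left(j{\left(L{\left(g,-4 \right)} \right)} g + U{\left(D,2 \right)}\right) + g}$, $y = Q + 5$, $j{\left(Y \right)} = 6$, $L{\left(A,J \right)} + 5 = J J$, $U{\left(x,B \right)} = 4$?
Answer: $4304 - 264 i \sqrt{13} \approx 4304.0 - 951.87 i$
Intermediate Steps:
$L{\left(A,J \right)} = -5 + J^{2}$ ($L{\left(A,J \right)} = -5 + J J = -5 + J^{2}$)
$y = 7$ ($y = 2 + 5 = 7$)
$F{\left(D,g \right)} = \sqrt{4 + 7 g}$ ($F{\left(D,g \right)} = \sqrt{\left(6 g + 4\right) + g} = \sqrt{\left(4 + 6 g\right) + g} = \sqrt{4 + 7 g}$)
$\left(-66 + F{\left(y,-8 \right)}\right)^{2} = \left(-66 + \sqrt{4 + 7 \left(-8\right)}\right)^{2} = \left(-66 + \sqrt{4 - 56}\right)^{2} = \left(-66 + \sqrt{-52}\right)^{2} = \left(-66 + 2 i \sqrt{13}\right)^{2}$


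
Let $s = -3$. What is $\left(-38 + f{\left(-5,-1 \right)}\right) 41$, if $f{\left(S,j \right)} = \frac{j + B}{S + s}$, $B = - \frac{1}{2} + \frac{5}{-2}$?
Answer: $- \frac{3075}{2} \approx -1537.5$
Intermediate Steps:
$B = -3$ ($B = \left(-1\right) \frac{1}{2} + 5 \left(- \frac{1}{2}\right) = - \frac{1}{2} - \frac{5}{2} = -3$)
$f{\left(S,j \right)} = \frac{-3 + j}{-3 + S}$ ($f{\left(S,j \right)} = \frac{j - 3}{S - 3} = \frac{-3 + j}{-3 + S}$)
$\left(-38 + f{\left(-5,-1 \right)}\right) 41 = \left(-38 + \frac{-3 - 1}{-3 - 5}\right) 41 = \left(-38 + \frac{1}{-8} \left(-4\right)\right) 41 = \left(-38 - - \frac{1}{2}\right) 41 = \left(-38 + \frac{1}{2}\right) 41 = \left(- \frac{75}{2}\right) 41 = - \frac{3075}{2}$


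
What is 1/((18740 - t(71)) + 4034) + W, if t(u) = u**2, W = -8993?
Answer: -159472868/17733 ≈ -8993.0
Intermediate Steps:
1/((18740 - t(71)) + 4034) + W = 1/((18740 - 1*71**2) + 4034) - 8993 = 1/((18740 - 1*5041) + 4034) - 8993 = 1/((18740 - 5041) + 4034) - 8993 = 1/(13699 + 4034) - 8993 = 1/17733 - 8993 = -159472868/17733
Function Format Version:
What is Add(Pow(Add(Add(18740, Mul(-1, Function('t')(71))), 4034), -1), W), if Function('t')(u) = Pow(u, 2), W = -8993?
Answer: Rational(-159472868, 17733) ≈ -8993.0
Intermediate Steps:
Add(Pow(Add(Add(18740, Mul(-1, Function('t')(71))), 4034), -1), W) = Add(Pow(Add(Add(18740, Mul(-1, Pow(71, 2))), 4034), -1), -8993) = Add(Pow(Add(Add(18740, Mul(-1, 5041)), 4034), -1), -8993) = Add(Pow(Add(Add(18740, -5041), 4034), -1), -8993) = Add(Pow(Add(13699, 4034), -1), -8993) = Add(Pow(17733, -1), -8993) = Add(Rational(1, 17733), -8993) = Rational(-159472868, 17733)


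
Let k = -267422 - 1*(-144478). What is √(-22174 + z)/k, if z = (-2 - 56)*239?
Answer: -3*I*√1001/61472 ≈ -0.001544*I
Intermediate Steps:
z = -13862 (z = -58*239 = -13862)
k = -122944 (k = -267422 + 144478 = -122944)
√(-22174 + z)/k = √(-22174 - 13862)/(-122944) = √(-36036)*(-1/122944) = (6*I*√1001)*(-1/122944) = -3*I*√1001/61472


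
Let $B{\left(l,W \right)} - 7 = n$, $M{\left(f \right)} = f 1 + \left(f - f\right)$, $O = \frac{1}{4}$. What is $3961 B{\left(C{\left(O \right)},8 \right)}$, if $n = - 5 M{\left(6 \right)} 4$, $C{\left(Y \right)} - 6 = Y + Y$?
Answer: $-447593$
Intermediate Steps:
$O = \frac{1}{4} \approx 0.25$
$M{\left(f \right)} = f$ ($M{\left(f \right)} = f + 0 = f$)
$C{\left(Y \right)} = 6 + 2 Y$ ($C{\left(Y \right)} = 6 + \left(Y + Y\right) = 6 + 2 Y$)
$n = -120$ ($n = \left(-5\right) 6 \cdot 4 = \left(-30\right) 4 = -120$)
$B{\left(l,W \right)} = -113$ ($B{\left(l,W \right)} = 7 - 120 = -113$)
$3961 B{\left(C{\left(O \right)},8 \right)} = 3961 \left(-113\right) = -447593$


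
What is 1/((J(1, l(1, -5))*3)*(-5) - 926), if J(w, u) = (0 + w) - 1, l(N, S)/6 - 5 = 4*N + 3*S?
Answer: -1/926 ≈ -0.0010799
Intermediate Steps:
l(N, S) = 30 + 18*S + 24*N (l(N, S) = 30 + 6*(4*N + 3*S) = 30 + 6*(3*S + 4*N) = 30 + (18*S + 24*N) = 30 + 18*S + 24*N)
J(w, u) = -1 + w (J(w, u) = w - 1 = -1 + w)
1/((J(1, l(1, -5))*3)*(-5) - 926) = 1/(((-1 + 1)*3)*(-5) - 926) = 1/((0*3)*(-5) - 926) = 1/(0*(-5) - 926) = 1/(0 - 926) = 1/(-926) = -1/926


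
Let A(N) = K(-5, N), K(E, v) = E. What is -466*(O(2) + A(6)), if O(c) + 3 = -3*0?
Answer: 3728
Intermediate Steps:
A(N) = -5
O(c) = -3 (O(c) = -3 - 3*0 = -3 + 0 = -3)
-466*(O(2) + A(6)) = -466*(-3 - 5) = -466*(-8) = 3728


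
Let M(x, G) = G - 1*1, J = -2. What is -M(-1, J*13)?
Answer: 27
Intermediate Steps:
M(x, G) = -1 + G (M(x, G) = G - 1 = -1 + G)
-M(-1, J*13) = -(-1 - 2*13) = -(-1 - 26) = -1*(-27) = 27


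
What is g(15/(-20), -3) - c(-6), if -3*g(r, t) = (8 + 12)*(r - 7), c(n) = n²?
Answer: 47/3 ≈ 15.667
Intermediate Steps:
g(r, t) = 140/3 - 20*r/3 (g(r, t) = -(8 + 12)*(r - 7)/3 = -20*(-7 + r)/3 = -(-140 + 20*r)/3 = 140/3 - 20*r/3)
g(15/(-20), -3) - c(-6) = (140/3 - 100/(-20)) - 1*(-6)² = (140/3 - 100*(-1)/20) - 1*36 = (140/3 - 20/3*(-¾)) - 36 = (140/3 + 5) - 36 = 155/3 - 36 = 47/3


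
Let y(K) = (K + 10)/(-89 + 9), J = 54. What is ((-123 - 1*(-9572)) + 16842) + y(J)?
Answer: 131451/5 ≈ 26290.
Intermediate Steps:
y(K) = -⅛ - K/80 (y(K) = (10 + K)/(-80) = (10 + K)*(-1/80) = -⅛ - K/80)
((-123 - 1*(-9572)) + 16842) + y(J) = ((-123 - 1*(-9572)) + 16842) + (-⅛ - 1/80*54) = ((-123 + 9572) + 16842) + (-⅛ - 27/40) = (9449 + 16842) - ⅘ = 26291 - ⅘ = 131451/5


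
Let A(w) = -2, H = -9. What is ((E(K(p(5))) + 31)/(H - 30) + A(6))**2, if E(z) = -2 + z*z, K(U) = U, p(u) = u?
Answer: 1936/169 ≈ 11.456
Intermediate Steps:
E(z) = -2 + z**2
((E(K(p(5))) + 31)/(H - 30) + A(6))**2 = (((-2 + 5**2) + 31)/(-9 - 30) - 2)**2 = (((-2 + 25) + 31)/(-39) - 2)**2 = ((23 + 31)*(-1/39) - 2)**2 = (54*(-1/39) - 2)**2 = (-18/13 - 2)**2 = (-44/13)**2 = 1936/169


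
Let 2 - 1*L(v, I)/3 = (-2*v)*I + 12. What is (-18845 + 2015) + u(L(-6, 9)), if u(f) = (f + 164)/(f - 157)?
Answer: -8599940/511 ≈ -16830.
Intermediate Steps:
L(v, I) = -30 + 6*I*v (L(v, I) = 6 - 3*((-2*v)*I + 12) = 6 - 3*(-2*I*v + 12) = 6 - 3*(12 - 2*I*v) = 6 + (-36 + 6*I*v) = -30 + 6*I*v)
u(f) = (164 + f)/(-157 + f)
(-18845 + 2015) + u(L(-6, 9)) = (-18845 + 2015) + (164 + (-30 + 6*9*(-6)))/(-157 + (-30 + 6*9*(-6))) = -16830 + (164 + (-30 - 324))/(-157 + (-30 - 324)) = -16830 + (164 - 354)/(-157 - 354) = -16830 - 190/(-511) = -16830 - 1/511*(-190) = -16830 + 190/511 = -8599940/511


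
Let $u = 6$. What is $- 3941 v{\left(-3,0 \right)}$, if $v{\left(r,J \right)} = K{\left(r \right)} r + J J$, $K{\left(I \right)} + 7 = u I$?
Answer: $-295575$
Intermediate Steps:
$K{\left(I \right)} = -7 + 6 I$
$v{\left(r,J \right)} = J^{2} + r \left(-7 + 6 r\right)$ ($v{\left(r,J \right)} = \left(-7 + 6 r\right) r + J J = r \left(-7 + 6 r\right) + J^{2} = J^{2} + r \left(-7 + 6 r\right)$)
$- 3941 v{\left(-3,0 \right)} = - 3941 \left(0^{2} - 3 \left(-7 + 6 \left(-3\right)\right)\right) = - 3941 \left(0 - 3 \left(-7 - 18\right)\right) = - 3941 \left(0 - -75\right) = - 3941 \left(0 + 75\right) = \left(-3941\right) 75 = -295575$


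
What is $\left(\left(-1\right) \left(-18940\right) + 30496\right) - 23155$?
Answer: $26281$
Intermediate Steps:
$\left(\left(-1\right) \left(-18940\right) + 30496\right) - 23155 = \left(18940 + 30496\right) - 23155 = 49436 - 23155 = 26281$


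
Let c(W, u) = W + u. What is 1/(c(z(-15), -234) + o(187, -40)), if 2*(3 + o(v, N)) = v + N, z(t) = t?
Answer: -2/357 ≈ -0.0056022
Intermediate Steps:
o(v, N) = -3 + N/2 + v/2 (o(v, N) = -3 + (v + N)/2 = -3 + (N + v)/2 = -3 + (N/2 + v/2) = -3 + N/2 + v/2)
1/(c(z(-15), -234) + o(187, -40)) = 1/((-15 - 234) + (-3 + (½)*(-40) + (½)*187)) = 1/(-249 + (-3 - 20 + 187/2)) = 1/(-249 + 141/2) = 1/(-357/2) = -2/357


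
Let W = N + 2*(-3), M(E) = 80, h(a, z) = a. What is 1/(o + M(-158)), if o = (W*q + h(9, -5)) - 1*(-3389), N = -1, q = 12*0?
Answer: 1/3478 ≈ 0.00028752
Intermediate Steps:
q = 0
W = -7 (W = -1 + 2*(-3) = -1 - 6 = -7)
o = 3398 (o = (-7*0 + 9) - 1*(-3389) = (0 + 9) + 3389 = 9 + 3389 = 3398)
1/(o + M(-158)) = 1/(3398 + 80) = 1/3478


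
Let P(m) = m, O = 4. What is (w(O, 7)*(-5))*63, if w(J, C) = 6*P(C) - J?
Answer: -11970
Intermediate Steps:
w(J, C) = -J + 6*C (w(J, C) = 6*C - J = -J + 6*C)
(w(O, 7)*(-5))*63 = ((-1*4 + 6*7)*(-5))*63 = ((-4 + 42)*(-5))*63 = (38*(-5))*63 = -190*63 = -11970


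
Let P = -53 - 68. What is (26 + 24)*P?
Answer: -6050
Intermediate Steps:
P = -121
(26 + 24)*P = (26 + 24)*(-121) = 50*(-121) = -6050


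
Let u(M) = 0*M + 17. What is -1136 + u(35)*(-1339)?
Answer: -23899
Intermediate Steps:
u(M) = 17 (u(M) = 0 + 17 = 17)
-1136 + u(35)*(-1339) = -1136 + 17*(-1339) = -1136 - 22763 = -23899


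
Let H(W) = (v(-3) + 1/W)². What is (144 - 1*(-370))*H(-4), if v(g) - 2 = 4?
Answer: 135953/8 ≈ 16994.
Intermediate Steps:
v(g) = 6 (v(g) = 2 + 4 = 6)
H(W) = (6 + 1/W)²
(144 - 1*(-370))*H(-4) = (144 - 1*(-370))*((1 + 6*(-4))²/(-4)²) = (144 + 370)*((1 - 24)²/16) = 514*((1/16)*(-23)²) = 514*((1/16)*529) = 514*(529/16) = 135953/8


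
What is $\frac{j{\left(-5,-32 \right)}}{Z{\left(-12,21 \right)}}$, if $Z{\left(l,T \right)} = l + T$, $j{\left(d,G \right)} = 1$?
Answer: $\frac{1}{9} \approx 0.11111$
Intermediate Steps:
$Z{\left(l,T \right)} = T + l$
$\frac{j{\left(-5,-32 \right)}}{Z{\left(-12,21 \right)}} = 1 \frac{1}{21 - 12} = 1 \cdot \frac{1}{9} = \frac{1}{9}$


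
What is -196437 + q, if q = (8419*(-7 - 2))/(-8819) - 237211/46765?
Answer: -81013201166789/412420535 ≈ -1.9643e+5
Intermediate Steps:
q = 1451467006/412420535 (q = (8419*(-9))*(-1/8819) - 237211*1/46765 = -75771*(-1/8819) - 237211/46765 = 75771/8819 - 237211/46765 = 1451467006/412420535 ≈ 3.5194)
-196437 + q = -196437 + 1451467006/412420535 = -81013201166789/412420535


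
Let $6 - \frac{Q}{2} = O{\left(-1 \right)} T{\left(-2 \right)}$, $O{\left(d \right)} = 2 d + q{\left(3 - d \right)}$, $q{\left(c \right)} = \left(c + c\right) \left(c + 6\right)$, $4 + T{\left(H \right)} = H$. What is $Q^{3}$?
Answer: $851971392$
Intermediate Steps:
$T{\left(H \right)} = -4 + H$
$q{\left(c \right)} = 2 c \left(6 + c\right)$
$O{\left(d \right)} = 2 d + 2 \left(3 - d\right) \left(9 - d\right)$ ($O{\left(d \right)} = 2 d + 2 \left(3 - d\right) \left(6 - \left(-3 + d\right)\right) = 2 d + 2 \left(3 - d\right) \left(9 - d\right)$)
$Q = 948$ ($Q = 12 - 2 \left(2 \left(-1\right) + 2 \left(-9 - 1\right) \left(-3 - 1\right)\right) \left(-4 - 2\right) = 12 - 2 \left(-2 + 2 \left(-10\right) \left(-4\right)\right) \left(-6\right) = 12 - 2 \left(-2 + 80\right) \left(-6\right) = 12 - 2 \cdot 78 \left(-6\right) = 12 - -936 = 12 + 936 = 948$)
$Q^{3} = 948^{3} = 851971392$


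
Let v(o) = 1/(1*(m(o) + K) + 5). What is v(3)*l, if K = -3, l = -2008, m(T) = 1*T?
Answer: -2008/5 ≈ -401.60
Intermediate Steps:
m(T) = T
v(o) = 1/(2 + o) (v(o) = 1/(1*(o - 3) + 5) = 1/(1*(-3 + o) + 5) = 1/((-3 + o) + 5) = 1/(2 + o))
v(3)*l = -2008/(2 + 3) = -2008/5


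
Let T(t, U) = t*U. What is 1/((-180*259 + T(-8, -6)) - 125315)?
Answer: -1/171887 ≈ -5.8178e-6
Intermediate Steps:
T(t, U) = U*t
1/((-180*259 + T(-8, -6)) - 125315) = 1/((-180*259 - 6*(-8)) - 125315) = 1/((-46620 + 48) - 125315) = 1/(-46572 - 125315) = 1/(-171887) = -1/171887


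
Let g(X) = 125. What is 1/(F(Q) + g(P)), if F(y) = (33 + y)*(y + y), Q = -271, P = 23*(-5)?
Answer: 1/129121 ≈ 7.7447e-6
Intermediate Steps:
P = -115
F(y) = 2*y*(33 + y) (F(y) = (33 + y)*(2*y) = 2*y*(33 + y))
1/(F(Q) + g(P)) = 1/(2*(-271)*(33 - 271) + 125) = 1/(2*(-271)*(-238) + 125) = 1/(128996 + 125) = 1/129121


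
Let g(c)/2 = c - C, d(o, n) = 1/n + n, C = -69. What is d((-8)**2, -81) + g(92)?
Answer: 19520/81 ≈ 240.99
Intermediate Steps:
d(o, n) = n + 1/n
g(c) = 138 + 2*c (g(c) = 2*(c - 1*(-69)) = 2*(c + 69) = 2*(69 + c) = 138 + 2*c)
d((-8)**2, -81) + g(92) = (-81 + 1/(-81)) + (138 + 2*92) = (-81 - 1/81) + (138 + 184) = -6562/81 + 322 = 19520/81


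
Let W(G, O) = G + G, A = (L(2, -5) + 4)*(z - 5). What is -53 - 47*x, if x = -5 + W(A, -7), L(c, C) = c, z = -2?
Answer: 4130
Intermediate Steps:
A = -42 (A = (2 + 4)*(-2 - 5) = 6*(-7) = -42)
W(G, O) = 2*G
x = -89 (x = -5 + 2*(-42) = -5 - 84 = -89)
-53 - 47*x = -53 - 47*(-89) = -53 + 4183 = 4130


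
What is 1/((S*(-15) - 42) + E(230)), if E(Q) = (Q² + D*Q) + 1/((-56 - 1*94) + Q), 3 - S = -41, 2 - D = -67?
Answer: 80/5445441 ≈ 1.4691e-5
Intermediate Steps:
D = 69 (D = 2 - 1*(-67) = 2 + 67 = 69)
S = 44 (S = 3 - 1*(-41) = 3 + 41 = 44)
E(Q) = Q² + 1/(-150 + Q) + 69*Q (E(Q) = (Q² + 69*Q) + 1/((-56 - 1*94) + Q) = (Q² + 69*Q) + 1/((-56 - 94) + Q) = (Q² + 69*Q) + 1/(-150 + Q) = Q² + 1/(-150 + Q) + 69*Q)
1/((S*(-15) - 42) + E(230)) = 1/((44*(-15) - 42) + (1 + 230³ - 10350*230 - 81*230²)/(-150 + 230)) = 1/((-660 - 42) + (1 + 12167000 - 2380500 - 81*52900)/80) = 1/(-702 + (1 + 12167000 - 2380500 - 4284900)/80) = 1/(-702 + (1/80)*5501601) = 1/(-702 + 5501601/80) = 1/(5445441/80) = 80/5445441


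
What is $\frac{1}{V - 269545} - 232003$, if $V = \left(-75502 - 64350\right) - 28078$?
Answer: $- \frac{101495512426}{437475} \approx -2.32 \cdot 10^{5}$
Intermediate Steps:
$V = -167930$ ($V = -139852 - 28078 = -167930$)
$\frac{1}{V - 269545} - 232003 = \frac{1}{-167930 - 269545} - 232003 = \frac{1}{-437475} - 232003 = - \frac{1}{437475} - 232003 = - \frac{101495512426}{437475}$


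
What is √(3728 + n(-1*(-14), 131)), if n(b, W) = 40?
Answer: 2*√942 ≈ 61.384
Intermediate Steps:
√(3728 + n(-1*(-14), 131)) = √(3728 + 40) = √3768 = 2*√942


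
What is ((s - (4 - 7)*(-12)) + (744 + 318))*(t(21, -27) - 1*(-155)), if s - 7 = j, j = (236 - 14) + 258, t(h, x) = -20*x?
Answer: 1051535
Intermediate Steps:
j = 480 (j = 222 + 258 = 480)
s = 487 (s = 7 + 480 = 487)
((s - (4 - 7)*(-12)) + (744 + 318))*(t(21, -27) - 1*(-155)) = ((487 - (4 - 7)*(-12)) + (744 + 318))*(-20*(-27) - 1*(-155)) = ((487 - (-3)*(-12)) + 1062)*(540 + 155) = ((487 - 1*36) + 1062)*695 = ((487 - 36) + 1062)*695 = (451 + 1062)*695 = 1513*695 = 1051535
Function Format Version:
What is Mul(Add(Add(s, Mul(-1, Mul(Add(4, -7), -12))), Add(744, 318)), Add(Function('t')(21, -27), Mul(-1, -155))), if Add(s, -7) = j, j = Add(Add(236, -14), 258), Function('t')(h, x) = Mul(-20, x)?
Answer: 1051535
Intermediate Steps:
j = 480 (j = Add(222, 258) = 480)
s = 487 (s = Add(7, 480) = 487)
Mul(Add(Add(s, Mul(-1, Mul(Add(4, -7), -12))), Add(744, 318)), Add(Function('t')(21, -27), Mul(-1, -155))) = Mul(Add(Add(487, Mul(-1, Mul(Add(4, -7), -12))), Add(744, 318)), Add(Mul(-20, -27), Mul(-1, -155))) = Mul(Add(Add(487, Mul(-1, Mul(-3, -12))), 1062), Add(540, 155)) = Mul(Add(Add(487, Mul(-1, 36)), 1062), 695) = Mul(Add(Add(487, -36), 1062), 695) = Mul(Add(451, 1062), 695) = Mul(1513, 695) = 1051535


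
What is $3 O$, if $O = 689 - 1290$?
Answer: $-1803$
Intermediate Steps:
$O = -601$
$3 O = 3 \left(-601\right) = -1803$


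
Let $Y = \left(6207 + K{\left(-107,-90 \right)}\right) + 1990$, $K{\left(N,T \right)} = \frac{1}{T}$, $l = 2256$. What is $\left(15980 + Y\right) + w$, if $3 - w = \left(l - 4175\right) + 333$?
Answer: $\frac{2318939}{90} \approx 25766.0$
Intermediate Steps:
$w = 1589$ ($w = 3 - \left(\left(2256 - 4175\right) + 333\right) = 3 - \left(-1919 + 333\right) = 3 - -1586 = 3 + 1586 = 1589$)
$Y = \frac{737729}{90}$ ($Y = \left(6207 + \frac{1}{-90}\right) + 1990 = \left(6207 - \frac{1}{90}\right) + 1990 = \frac{558629}{90} + 1990 = \frac{737729}{90} \approx 8197.0$)
$\left(15980 + Y\right) + w = \left(15980 + \frac{737729}{90}\right) + 1589 = \frac{2175929}{90} + 1589 = \frac{2318939}{90}$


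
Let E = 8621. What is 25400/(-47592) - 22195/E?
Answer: -159409730/51286329 ≈ -3.1082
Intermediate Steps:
25400/(-47592) - 22195/E = 25400/(-47592) - 22195/8621 = 25400*(-1/47592) - 22195*1/8621 = -3175/5949 - 22195/8621 = -159409730/51286329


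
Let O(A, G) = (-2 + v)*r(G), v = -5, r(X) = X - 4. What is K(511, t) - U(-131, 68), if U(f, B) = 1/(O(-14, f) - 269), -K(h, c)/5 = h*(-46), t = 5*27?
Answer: 79450279/676 ≈ 1.1753e+5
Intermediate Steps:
t = 135
r(X) = -4 + X
K(h, c) = 230*h (K(h, c) = -5*h*(-46) = -(-230)*h = 230*h)
O(A, G) = 28 - 7*G (O(A, G) = (-2 - 5)*(-4 + G) = -7*(-4 + G) = 28 - 7*G)
U(f, B) = 1/(-241 - 7*f) (U(f, B) = 1/((28 - 7*f) - 269) = 1/(-241 - 7*f))
K(511, t) - U(-131, 68) = 230*511 - (-1)/(241 + 7*(-131)) = 117530 - (-1)/(241 - 917) = 117530 - (-1)/(-676) = 117530 - (-1)*(-1)/676 = 117530 - 1*1/676 = 117530 - 1/676 = 79450279/676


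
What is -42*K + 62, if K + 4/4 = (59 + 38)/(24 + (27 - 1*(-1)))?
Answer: 667/26 ≈ 25.654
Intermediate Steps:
K = 45/52 (K = -1 + (59 + 38)/(24 + (27 - 1*(-1))) = -1 + 97/(24 + (27 + 1)) = -1 + 97/(24 + 28) = -1 + 97/52 = 45/52 ≈ 0.86539)
-42*K + 62 = -42*45/52 + 62 = -945/26 + 62 = 667/26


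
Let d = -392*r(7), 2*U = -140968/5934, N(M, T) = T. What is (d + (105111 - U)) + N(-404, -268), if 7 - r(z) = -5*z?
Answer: 262255735/2967 ≈ 88391.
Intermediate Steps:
r(z) = 7 + 5*z (r(z) = 7 - (-5)*z = 7 + 5*z)
U = -35242/2967 (U = (-140968/5934)/2 = (-140968*1/5934)/2 = (½)*(-70484/2967) = -35242/2967 ≈ -11.878)
d = -16464 (d = -392*(7 + 5*7) = -392*(7 + 35) = -392*42 = -16464)
(d + (105111 - U)) + N(-404, -268) = (-16464 + (105111 - 1*(-35242/2967))) - 268 = (-16464 + (105111 + 35242/2967)) - 268 = (-16464 + 311899579/2967) - 268 = 263050891/2967 - 268 = 262255735/2967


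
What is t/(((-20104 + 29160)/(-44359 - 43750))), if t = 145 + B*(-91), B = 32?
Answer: 243797603/9056 ≈ 26921.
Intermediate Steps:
t = -2767 (t = 145 + 32*(-91) = 145 - 2912 = -2767)
t/(((-20104 + 29160)/(-44359 - 43750))) = -2767*(-44359 - 43750)/(-20104 + 29160) = -2767/(9056/(-88109)) = -2767/(9056*(-1/88109)) = -2767/(-9056/88109) = -2767*(-88109/9056) = 243797603/9056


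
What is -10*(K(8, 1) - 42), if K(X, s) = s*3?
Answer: 390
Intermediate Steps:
K(X, s) = 3*s
-10*(K(8, 1) - 42) = -10*(3*1 - 42) = -10*(3 - 42) = -10*(-39) = 390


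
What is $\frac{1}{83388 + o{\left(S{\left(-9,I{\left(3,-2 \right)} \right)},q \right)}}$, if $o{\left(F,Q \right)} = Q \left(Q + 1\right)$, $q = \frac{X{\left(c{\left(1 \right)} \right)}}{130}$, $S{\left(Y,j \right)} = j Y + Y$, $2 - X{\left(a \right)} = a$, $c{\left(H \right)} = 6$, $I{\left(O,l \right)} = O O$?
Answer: $\frac{4225}{352314174} \approx 1.1992 \cdot 10^{-5}$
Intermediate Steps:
$I{\left(O,l \right)} = O^{2}$
$X{\left(a \right)} = 2 - a$
$S{\left(Y,j \right)} = Y + Y j$ ($S{\left(Y,j \right)} = Y j + Y = Y + Y j$)
$q = - \frac{2}{65}$ ($q = \frac{2 - 6}{130} = \left(2 - 6\right) \frac{1}{130} = \left(-4\right) \frac{1}{130} = - \frac{2}{65} \approx -0.030769$)
$o{\left(F,Q \right)} = Q \left(1 + Q\right)$
$\frac{1}{83388 + o{\left(S{\left(-9,I{\left(3,-2 \right)} \right)},q \right)}} = \frac{1}{83388 - \frac{2 \left(1 - \frac{2}{65}\right)}{65}} = \frac{1}{83388 - \frac{126}{4225}} = \frac{1}{\frac{352314174}{4225}} = \frac{4225}{352314174}$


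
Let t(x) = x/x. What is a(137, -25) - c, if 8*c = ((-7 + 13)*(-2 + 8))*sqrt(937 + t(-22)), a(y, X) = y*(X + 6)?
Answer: -2603 - 9*sqrt(938)/2 ≈ -2740.8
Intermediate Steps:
t(x) = 1
a(y, X) = y*(6 + X)
c = 9*sqrt(938)/2 (c = (((-7 + 13)*(-2 + 8))*sqrt(937 + 1))/8 = ((6*6)*sqrt(938))/8 = (36*sqrt(938))/8 = 9*sqrt(938)/2 ≈ 137.82)
a(137, -25) - c = 137*(6 - 25) - 9*sqrt(938)/2 = 137*(-19) - 9*sqrt(938)/2 = -2603 - 9*sqrt(938)/2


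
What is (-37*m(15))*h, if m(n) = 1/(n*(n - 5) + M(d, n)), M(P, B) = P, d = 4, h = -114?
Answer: 2109/77 ≈ 27.390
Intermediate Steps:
m(n) = 1/(4 + n*(-5 + n)) (m(n) = 1/(n*(n - 5) + 4) = 1/(n*(-5 + n) + 4) = 1/(4 + n*(-5 + n)))
(-37*m(15))*h = -37/(4 + 15² - 5*15)*(-114) = -37/(4 + 225 - 75)*(-114) = -37/154*(-114) = 2109/77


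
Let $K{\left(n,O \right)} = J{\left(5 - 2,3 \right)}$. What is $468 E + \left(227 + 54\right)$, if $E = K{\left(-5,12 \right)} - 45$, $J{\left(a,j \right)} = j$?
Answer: $-19375$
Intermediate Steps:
$K{\left(n,O \right)} = 3$
$E = -42$ ($E = 3 - 45 = -42$)
$468 E + \left(227 + 54\right) = 468 \left(-42\right) + \left(227 + 54\right) = -19656 + 281 = -19375$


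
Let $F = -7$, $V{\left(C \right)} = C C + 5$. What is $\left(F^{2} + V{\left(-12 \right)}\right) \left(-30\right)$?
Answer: $-5940$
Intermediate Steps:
$V{\left(C \right)} = 5 + C^{2}$ ($V{\left(C \right)} = C^{2} + 5 = 5 + C^{2}$)
$\left(F^{2} + V{\left(-12 \right)}\right) \left(-30\right) = \left(\left(-7\right)^{2} + \left(5 + \left(-12\right)^{2}\right)\right) \left(-30\right) = \left(49 + \left(5 + 144\right)\right) \left(-30\right) = \left(49 + 149\right) \left(-30\right) = 198 \left(-30\right) = -5940$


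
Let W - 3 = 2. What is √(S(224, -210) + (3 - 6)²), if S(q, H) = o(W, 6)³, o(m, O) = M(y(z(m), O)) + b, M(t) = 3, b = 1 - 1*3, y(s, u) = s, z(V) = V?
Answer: √10 ≈ 3.1623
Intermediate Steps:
W = 5 (W = 3 + 2 = 5)
b = -2 (b = 1 - 3 = -2)
o(m, O) = 1 (o(m, O) = 3 - 2 = 1)
S(q, H) = 1 (S(q, H) = 1³ = 1)
√(S(224, -210) + (3 - 6)²) = √(1 + (3 - 6)²) = √(1 + (-3)²) = √(1 + 9) = √10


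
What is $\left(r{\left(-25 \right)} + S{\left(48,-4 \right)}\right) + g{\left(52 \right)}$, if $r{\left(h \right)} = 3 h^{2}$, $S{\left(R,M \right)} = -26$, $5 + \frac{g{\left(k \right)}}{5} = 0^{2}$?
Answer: $1824$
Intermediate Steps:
$g{\left(k \right)} = -25$ ($g{\left(k \right)} = -25 + 5 \cdot 0^{2} = -25 + 5 \cdot 0 = -25 + 0 = -25$)
$\left(r{\left(-25 \right)} + S{\left(48,-4 \right)}\right) + g{\left(52 \right)} = \left(3 \left(-25\right)^{2} - 26\right) - 25 = \left(3 \cdot 625 - 26\right) - 25 = \left(1875 - 26\right) - 25 = 1849 - 25 = 1824$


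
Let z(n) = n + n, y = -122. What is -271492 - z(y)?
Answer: -271248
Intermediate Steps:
z(n) = 2*n
-271492 - z(y) = -271492 - 2*(-122) = -271492 - 1*(-244) = -271492 + 244 = -271248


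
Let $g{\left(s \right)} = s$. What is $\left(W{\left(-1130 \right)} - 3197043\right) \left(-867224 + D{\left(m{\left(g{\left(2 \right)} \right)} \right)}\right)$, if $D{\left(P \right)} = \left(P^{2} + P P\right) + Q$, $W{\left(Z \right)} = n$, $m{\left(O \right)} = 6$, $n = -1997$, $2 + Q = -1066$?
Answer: $2777470508800$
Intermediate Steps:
$Q = -1068$ ($Q = -2 - 1066 = -1068$)
$W{\left(Z \right)} = -1997$
$D{\left(P \right)} = -1068 + 2 P^{2}$ ($D{\left(P \right)} = \left(P^{2} + P P\right) - 1068 = \left(P^{2} + P^{2}\right) - 1068 = 2 P^{2} - 1068 = -1068 + 2 P^{2}$)
$\left(W{\left(-1130 \right)} - 3197043\right) \left(-867224 + D{\left(m{\left(g{\left(2 \right)} \right)} \right)}\right) = \left(-1997 - 3197043\right) \left(-867224 - \left(1068 - 2 \cdot 6^{2}\right)\right) = - 3199040 \left(-867224 + \left(-1068 + 2 \cdot 36\right)\right) = - 3199040 \left(-867224 + \left(-1068 + 72\right)\right) = - 3199040 \left(-867224 - 996\right) = \left(-3199040\right) \left(-868220\right) = 2777470508800$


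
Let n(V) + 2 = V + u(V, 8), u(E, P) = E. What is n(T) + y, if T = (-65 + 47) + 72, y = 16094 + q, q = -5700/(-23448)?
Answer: 31655275/1954 ≈ 16200.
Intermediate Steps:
q = 475/1954 (q = -5700*(-1/23448) = 475/1954 ≈ 0.24309)
y = 31448151/1954 (y = 16094 + 475/1954 = 31448151/1954 ≈ 16094.)
T = 54 (T = -18 + 72 = 54)
n(V) = -2 + 2*V (n(V) = -2 + (V + V) = -2 + 2*V)
n(T) + y = (-2 + 2*54) + 31448151/1954 = (-2 + 108) + 31448151/1954 = 106 + 31448151/1954 = 31655275/1954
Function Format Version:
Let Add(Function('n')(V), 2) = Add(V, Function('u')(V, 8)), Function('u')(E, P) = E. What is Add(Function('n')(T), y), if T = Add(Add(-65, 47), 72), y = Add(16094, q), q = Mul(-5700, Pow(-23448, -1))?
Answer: Rational(31655275, 1954) ≈ 16200.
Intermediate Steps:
q = Rational(475, 1954) (q = Mul(-5700, Rational(-1, 23448)) = Rational(475, 1954) ≈ 0.24309)
y = Rational(31448151, 1954) (y = Add(16094, Rational(475, 1954)) = Rational(31448151, 1954) ≈ 16094.)
T = 54 (T = Add(-18, 72) = 54)
Function('n')(V) = Add(-2, Mul(2, V)) (Function('n')(V) = Add(-2, Add(V, V)) = Add(-2, Mul(2, V)))
Add(Function('n')(T), y) = Add(Add(-2, Mul(2, 54)), Rational(31448151, 1954)) = Add(Add(-2, 108), Rational(31448151, 1954)) = Add(106, Rational(31448151, 1954)) = Rational(31655275, 1954)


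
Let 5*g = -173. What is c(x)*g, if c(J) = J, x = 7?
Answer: -1211/5 ≈ -242.20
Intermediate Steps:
g = -173/5 (g = (⅕)*(-173) = -173/5 ≈ -34.600)
c(x)*g = 7*(-173/5) = -1211/5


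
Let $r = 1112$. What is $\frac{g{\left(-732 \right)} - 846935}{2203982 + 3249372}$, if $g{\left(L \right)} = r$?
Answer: $- \frac{845823}{5453354} \approx -0.1551$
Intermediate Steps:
$g{\left(L \right)} = 1112$
$\frac{g{\left(-732 \right)} - 846935}{2203982 + 3249372} = \frac{1112 - 846935}{2203982 + 3249372} = - \frac{845823}{5453354}$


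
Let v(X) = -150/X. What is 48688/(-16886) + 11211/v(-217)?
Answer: 6845456347/422150 ≈ 16216.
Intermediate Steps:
48688/(-16886) + 11211/v(-217) = 48688/(-16886) + 11211/((-150/(-217))) = 48688*(-1/16886) + 11211/((-150*(-1/217))) = -24344/8443 + 11211/(150/217) = -24344/8443 + 11211*(217/150) = -24344/8443 + 810929/50 = 6845456347/422150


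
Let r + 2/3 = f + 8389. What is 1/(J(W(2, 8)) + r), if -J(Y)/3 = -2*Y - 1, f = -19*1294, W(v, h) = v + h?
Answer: -3/48404 ≈ -6.1978e-5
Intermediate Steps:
W(v, h) = h + v
f = -24586
J(Y) = 3 + 6*Y (J(Y) = -3*(-2*Y - 1) = -3*(-1 - 2*Y) = 3 + 6*Y)
r = -48593/3 (r = -2/3 + (-24586 + 8389) = -2/3 - 16197 = -48593/3 ≈ -16198.)
1/(J(W(2, 8)) + r) = 1/((3 + 6*(8 + 2)) - 48593/3) = 1/((3 + 6*10) - 48593/3) = 1/((3 + 60) - 48593/3) = 1/(63 - 48593/3) = 1/(-48404/3) = -3/48404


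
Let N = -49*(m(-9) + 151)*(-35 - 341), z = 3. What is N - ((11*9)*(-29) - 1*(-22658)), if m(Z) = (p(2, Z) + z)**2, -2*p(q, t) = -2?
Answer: 3057021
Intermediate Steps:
p(q, t) = 1 (p(q, t) = -1/2*(-2) = 1)
m(Z) = 16 (m(Z) = (1 + 3)**2 = 4**2 = 16)
N = 3076808 (N = -49*(16 + 151)*(-35 - 341) = -8183*(-376) = -49*(-62792) = 3076808)
N - ((11*9)*(-29) - 1*(-22658)) = 3076808 - ((11*9)*(-29) - 1*(-22658)) = 3076808 - (99*(-29) + 22658) = 3076808 - (-2871 + 22658) = 3076808 - 1*19787 = 3076808 - 19787 = 3057021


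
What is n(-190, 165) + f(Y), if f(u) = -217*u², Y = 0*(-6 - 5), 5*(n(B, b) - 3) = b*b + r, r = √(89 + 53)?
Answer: 5448 + √142/5 ≈ 5450.4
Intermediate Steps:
r = √142 ≈ 11.916
n(B, b) = 3 + √142/5 + b²/5 (n(B, b) = 3 + (b*b + √142)/5 = 3 + (b² + √142)/5 = 3 + (√142 + b²)/5 = 3 + (√142/5 + b²/5) = 3 + √142/5 + b²/5)
Y = 0 (Y = 0*(-11) = 0)
n(-190, 165) + f(Y) = (3 + √142/5 + (⅕)*165²) - 217*0² = (3 + √142/5 + (⅕)*27225) - 217*0 = (3 + √142/5 + 5445) + 0 = (5448 + √142/5) + 0 = 5448 + √142/5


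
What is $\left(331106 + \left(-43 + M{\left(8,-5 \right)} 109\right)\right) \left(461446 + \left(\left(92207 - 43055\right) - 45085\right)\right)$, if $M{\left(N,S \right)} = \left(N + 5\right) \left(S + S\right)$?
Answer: $147517811109$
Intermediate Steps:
$M{\left(N,S \right)} = 2 S \left(5 + N\right)$ ($M{\left(N,S \right)} = \left(5 + N\right) 2 S = 2 S \left(5 + N\right)$)
$\left(331106 + \left(-43 + M{\left(8,-5 \right)} 109\right)\right) \left(461446 + \left(\left(92207 - 43055\right) - 45085\right)\right) = \left(331106 + \left(-43 + 2 \left(-5\right) \left(5 + 8\right) 109\right)\right) \left(461446 + \left(\left(92207 - 43055\right) - 45085\right)\right) = \left(331106 + \left(-43 + 2 \left(-5\right) 13 \cdot 109\right)\right) \left(461446 + \left(\left(92207 - 43055\right) - 45085\right)\right) = \left(331106 - 14213\right) \left(461446 + \left(49152 - 45085\right)\right) = \left(331106 - 14213\right) \left(461446 + 4067\right) = \left(331106 - 14213\right) 465513 = 316893 \cdot 465513 = 147517811109$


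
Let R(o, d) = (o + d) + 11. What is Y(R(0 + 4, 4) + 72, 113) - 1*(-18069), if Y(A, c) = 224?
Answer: 18293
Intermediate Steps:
R(o, d) = 11 + d + o (R(o, d) = (d + o) + 11 = 11 + d + o)
Y(R(0 + 4, 4) + 72, 113) - 1*(-18069) = 224 - 1*(-18069) = 224 + 18069 = 18293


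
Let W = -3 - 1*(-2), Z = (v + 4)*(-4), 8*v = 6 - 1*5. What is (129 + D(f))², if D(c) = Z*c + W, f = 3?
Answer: 24649/4 ≈ 6162.3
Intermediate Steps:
v = ⅛ (v = (6 - 1*5)/8 = (6 - 5)/8 = (⅛)*1 = ⅛ ≈ 0.12500)
Z = -33/2 (Z = (⅛ + 4)*(-4) = (33/8)*(-4) = -33/2 ≈ -16.500)
W = -1 (W = -3 + 2 = -1)
D(c) = -1 - 33*c/2 (D(c) = -33*c/2 - 1 = -1 - 33*c/2)
(129 + D(f))² = (129 + (-1 - 33/2*3))² = (129 + (-1 - 99/2))² = (129 - 101/2)² = (157/2)² = 24649/4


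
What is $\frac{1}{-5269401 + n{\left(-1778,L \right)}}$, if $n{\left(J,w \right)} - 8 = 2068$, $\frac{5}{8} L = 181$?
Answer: $- \frac{1}{5267325} \approx -1.8985 \cdot 10^{-7}$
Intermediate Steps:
$L = \frac{1448}{5}$ ($L = \frac{8}{5} \cdot 181 = \frac{1448}{5} \approx 289.6$)
$n{\left(J,w \right)} = 2076$ ($n{\left(J,w \right)} = 8 + 2068 = 2076$)
$\frac{1}{-5269401 + n{\left(-1778,L \right)}} = \frac{1}{-5269401 + 2076} = \frac{1}{-5267325} = - \frac{1}{5267325}$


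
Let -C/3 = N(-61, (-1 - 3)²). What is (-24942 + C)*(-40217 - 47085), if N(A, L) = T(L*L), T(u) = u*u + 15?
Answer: 19345686690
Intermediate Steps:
T(u) = 15 + u² (T(u) = u² + 15 = 15 + u²)
N(A, L) = 15 + L⁴ (N(A, L) = 15 + (L*L)² = 15 + (L²)² = 15 + L⁴)
C = -196653 (C = -3*(15 + ((-1 - 3)²)⁴) = -3*(15 + ((-4)²)⁴) = -3*(15 + 16⁴) = -3*(15 + 65536) = -3*65551 = -196653)
(-24942 + C)*(-40217 - 47085) = (-24942 - 196653)*(-40217 - 47085) = -221595*(-87302) = 19345686690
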